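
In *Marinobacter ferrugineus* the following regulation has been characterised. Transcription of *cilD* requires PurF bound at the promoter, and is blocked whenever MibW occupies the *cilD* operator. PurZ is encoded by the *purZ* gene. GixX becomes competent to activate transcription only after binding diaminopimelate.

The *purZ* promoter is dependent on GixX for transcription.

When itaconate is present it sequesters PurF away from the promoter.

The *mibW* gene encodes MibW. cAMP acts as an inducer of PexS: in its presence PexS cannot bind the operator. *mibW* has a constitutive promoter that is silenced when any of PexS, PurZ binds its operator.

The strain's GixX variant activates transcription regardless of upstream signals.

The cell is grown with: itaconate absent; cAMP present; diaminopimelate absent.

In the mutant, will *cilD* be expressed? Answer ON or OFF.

ON

Itaconate is absent, so PurF is active.
cAMP is present, so PexS is inactive.
GixX is constitutively active in this strain.
No repressor is bound and GixX is active, so *purZ* is transcribed.
So PurZ is produced and active.
With repressor PurZ bound, *mibW* is not transcribed.
So MibW is not produced.
No repressor is bound and PurF is active, so *cilD* is transcribed.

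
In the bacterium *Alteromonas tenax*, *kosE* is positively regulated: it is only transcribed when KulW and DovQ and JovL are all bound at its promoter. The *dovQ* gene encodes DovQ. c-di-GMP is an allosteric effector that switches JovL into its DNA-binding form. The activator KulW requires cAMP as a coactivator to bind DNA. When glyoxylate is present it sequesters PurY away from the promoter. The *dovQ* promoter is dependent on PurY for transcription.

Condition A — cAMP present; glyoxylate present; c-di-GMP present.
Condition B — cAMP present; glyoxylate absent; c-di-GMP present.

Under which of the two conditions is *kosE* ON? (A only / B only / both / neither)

Condition A:
cAMP is present, so KulW is active.
Glyoxylate is present, so PurY is inactive.
Required activator PurY is absent, so *dovQ* is not transcribed.
So DovQ is not produced.
c-di-GMP is present, so JovL is active.
Required activator DovQ is absent, so *kosE* is not transcribed.
→ *kosE* is OFF in A.
Condition B:
cAMP is present, so KulW is active.
Glyoxylate is absent, so PurY is active.
No repressor is bound and PurY is active, so *dovQ* is transcribed.
So DovQ is produced and active.
c-di-GMP is present, so JovL is active.
No repressor is bound and KulW and DovQ and JovL are active, so *kosE* is transcribed.
→ *kosE* is ON in B.

B only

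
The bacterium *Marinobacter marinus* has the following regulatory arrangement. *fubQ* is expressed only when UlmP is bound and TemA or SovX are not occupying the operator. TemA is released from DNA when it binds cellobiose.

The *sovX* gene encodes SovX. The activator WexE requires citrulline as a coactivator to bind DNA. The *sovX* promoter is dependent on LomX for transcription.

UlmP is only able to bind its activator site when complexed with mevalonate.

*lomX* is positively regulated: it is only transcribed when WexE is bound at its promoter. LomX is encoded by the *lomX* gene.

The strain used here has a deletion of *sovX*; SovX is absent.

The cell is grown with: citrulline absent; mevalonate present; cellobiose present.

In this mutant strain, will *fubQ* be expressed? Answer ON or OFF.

ON

Mevalonate is present, so UlmP is active.
Cellobiose is present, so TemA is inactive.
SovX is non-functional in this strain, so it has no effect.
No repressor is bound and UlmP is active, so *fubQ* is transcribed.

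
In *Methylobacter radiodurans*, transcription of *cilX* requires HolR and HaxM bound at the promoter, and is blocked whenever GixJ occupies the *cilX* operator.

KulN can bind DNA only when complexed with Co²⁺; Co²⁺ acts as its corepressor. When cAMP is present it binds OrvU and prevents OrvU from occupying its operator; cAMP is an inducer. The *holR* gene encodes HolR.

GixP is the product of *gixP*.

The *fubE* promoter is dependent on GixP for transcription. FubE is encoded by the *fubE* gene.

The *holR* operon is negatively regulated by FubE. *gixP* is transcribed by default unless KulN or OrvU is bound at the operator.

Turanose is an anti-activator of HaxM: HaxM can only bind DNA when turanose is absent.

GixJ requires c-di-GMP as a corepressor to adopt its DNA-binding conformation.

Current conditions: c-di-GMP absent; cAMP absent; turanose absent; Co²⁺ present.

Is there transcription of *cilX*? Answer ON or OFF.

ON

Co²⁺ is present, so KulN is active.
cAMP is absent, so OrvU is active.
With repressor KulN bound, *gixP* is not transcribed.
So GixP is not produced.
Required activator GixP is absent, so *fubE* is not transcribed.
So FubE is not produced.
With no repressor bound, *holR* is transcribed.
So HolR is produced and active.
Turanose is absent, so HaxM is active.
c-di-GMP is absent, so GixJ is inactive.
No repressor is bound and HolR and HaxM are active, so *cilX* is transcribed.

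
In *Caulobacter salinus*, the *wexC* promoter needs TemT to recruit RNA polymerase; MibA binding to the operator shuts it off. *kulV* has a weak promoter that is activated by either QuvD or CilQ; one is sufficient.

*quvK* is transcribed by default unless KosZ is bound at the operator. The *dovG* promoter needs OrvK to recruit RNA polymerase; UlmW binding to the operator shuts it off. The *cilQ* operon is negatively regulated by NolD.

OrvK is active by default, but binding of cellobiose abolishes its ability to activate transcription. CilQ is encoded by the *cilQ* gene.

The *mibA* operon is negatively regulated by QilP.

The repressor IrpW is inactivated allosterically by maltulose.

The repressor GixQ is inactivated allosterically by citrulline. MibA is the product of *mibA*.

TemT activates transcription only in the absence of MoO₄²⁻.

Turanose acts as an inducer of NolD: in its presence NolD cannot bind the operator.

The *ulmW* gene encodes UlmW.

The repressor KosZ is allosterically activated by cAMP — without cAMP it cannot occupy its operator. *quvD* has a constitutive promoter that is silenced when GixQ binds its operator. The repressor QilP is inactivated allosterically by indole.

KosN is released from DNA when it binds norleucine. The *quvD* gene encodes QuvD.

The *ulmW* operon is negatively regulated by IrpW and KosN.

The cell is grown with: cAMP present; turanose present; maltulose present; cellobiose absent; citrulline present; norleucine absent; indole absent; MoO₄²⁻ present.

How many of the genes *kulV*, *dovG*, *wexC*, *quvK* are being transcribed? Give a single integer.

Citrulline is present, so GixQ is inactive.
With no repressor bound, *quvD* is transcribed.
So QuvD is produced and active.
Turanose is present, so NolD is inactive.
With no repressor bound, *cilQ* is transcribed.
So CilQ is produced and active.
Activator QuvD is present, so *kulV* is transcribed.
→ *kulV* is ON.
Maltulose is present, so IrpW is inactive.
Norleucine is absent, so KosN is active.
With repressor KosN bound, *ulmW* is not transcribed.
So UlmW is not produced.
Cellobiose is absent, so OrvK is active.
No repressor is bound and OrvK is active, so *dovG* is transcribed.
→ *dovG* is ON.
Indole is absent, so QilP is active.
With repressor QilP bound, *mibA* is not transcribed.
So MibA is not produced.
MoO₄²⁻ is present, so TemT is inactive.
Required activator TemT is absent, so *wexC* is not transcribed.
→ *wexC* is OFF.
cAMP is present, so KosZ is active.
With repressor KosZ bound, *quvK* is not transcribed.
→ *quvK* is OFF.
2 of the 4 genes are transcribed.

2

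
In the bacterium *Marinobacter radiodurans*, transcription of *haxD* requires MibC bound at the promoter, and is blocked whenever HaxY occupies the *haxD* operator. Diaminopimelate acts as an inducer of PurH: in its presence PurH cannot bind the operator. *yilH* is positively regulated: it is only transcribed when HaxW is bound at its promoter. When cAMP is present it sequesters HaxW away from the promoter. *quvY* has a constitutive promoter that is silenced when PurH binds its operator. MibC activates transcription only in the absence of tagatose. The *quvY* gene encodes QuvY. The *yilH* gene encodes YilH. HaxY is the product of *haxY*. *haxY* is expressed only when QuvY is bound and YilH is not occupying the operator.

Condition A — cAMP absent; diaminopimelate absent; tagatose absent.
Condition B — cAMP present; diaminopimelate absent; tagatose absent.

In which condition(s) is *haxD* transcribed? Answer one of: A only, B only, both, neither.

Condition A:
cAMP is absent, so HaxW is active.
No repressor is bound and HaxW is active, so *yilH* is transcribed.
So YilH is produced and active.
Diaminopimelate is absent, so PurH is active.
With repressor PurH bound, *quvY* is not transcribed.
So QuvY is not produced.
With repressor YilH bound, *haxY* is not transcribed.
So HaxY is not produced.
Tagatose is absent, so MibC is active.
No repressor is bound and MibC is active, so *haxD* is transcribed.
→ *haxD* is ON in A.
Condition B:
cAMP is present, so HaxW is inactive.
Required activator HaxW is absent, so *yilH* is not transcribed.
So YilH is not produced.
Diaminopimelate is absent, so PurH is active.
With repressor PurH bound, *quvY* is not transcribed.
So QuvY is not produced.
Required activator QuvY is absent, so *haxY* is not transcribed.
So HaxY is not produced.
Tagatose is absent, so MibC is active.
No repressor is bound and MibC is active, so *haxD* is transcribed.
→ *haxD* is ON in B.

both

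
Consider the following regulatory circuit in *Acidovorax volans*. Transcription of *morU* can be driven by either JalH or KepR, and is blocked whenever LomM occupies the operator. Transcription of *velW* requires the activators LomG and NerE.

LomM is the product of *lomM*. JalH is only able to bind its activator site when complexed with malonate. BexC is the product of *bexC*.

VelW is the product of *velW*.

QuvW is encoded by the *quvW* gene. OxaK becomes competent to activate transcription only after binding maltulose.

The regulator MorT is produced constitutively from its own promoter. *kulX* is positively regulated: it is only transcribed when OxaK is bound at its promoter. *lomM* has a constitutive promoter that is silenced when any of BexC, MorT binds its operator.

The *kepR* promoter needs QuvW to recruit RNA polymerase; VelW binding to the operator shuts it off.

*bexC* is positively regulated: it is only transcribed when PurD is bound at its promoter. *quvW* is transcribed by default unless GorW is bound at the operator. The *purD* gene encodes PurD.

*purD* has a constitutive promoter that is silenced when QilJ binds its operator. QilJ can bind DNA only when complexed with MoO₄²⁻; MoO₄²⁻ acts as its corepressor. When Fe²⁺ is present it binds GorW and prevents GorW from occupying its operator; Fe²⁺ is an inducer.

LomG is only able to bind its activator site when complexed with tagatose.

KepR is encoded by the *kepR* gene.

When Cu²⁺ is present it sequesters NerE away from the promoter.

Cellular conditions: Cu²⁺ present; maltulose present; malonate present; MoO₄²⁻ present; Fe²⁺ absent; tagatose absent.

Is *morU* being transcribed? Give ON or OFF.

MoO₄²⁻ is present, so QilJ is active.
With repressor QilJ bound, *purD* is not transcribed.
So PurD is not produced.
Required activator PurD is absent, so *bexC* is not transcribed.
So BexC is not produced.
MorT is produced constitutively and is active.
With repressor MorT bound, *lomM* is not transcribed.
So LomM is not produced.
Malonate is present, so JalH is active.
Fe²⁺ is absent, so GorW is active.
With repressor GorW bound, *quvW* is not transcribed.
So QuvW is not produced.
Tagatose is absent, so LomG is inactive.
Cu²⁺ is present, so NerE is inactive.
Required activator LomG is absent, so *velW* is not transcribed.
So VelW is not produced.
Required activator QuvW is absent, so *kepR* is not transcribed.
So KepR is not produced.
Activator JalH is present, so *morU* is transcribed.

ON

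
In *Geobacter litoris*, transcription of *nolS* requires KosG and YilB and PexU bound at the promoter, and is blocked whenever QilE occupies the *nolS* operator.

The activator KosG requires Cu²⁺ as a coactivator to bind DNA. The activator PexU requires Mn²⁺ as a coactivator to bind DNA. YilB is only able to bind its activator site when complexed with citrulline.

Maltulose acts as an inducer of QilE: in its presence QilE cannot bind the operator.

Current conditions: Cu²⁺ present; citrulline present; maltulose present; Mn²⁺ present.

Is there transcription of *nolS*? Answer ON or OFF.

Cu²⁺ is present, so KosG is active.
Maltulose is present, so QilE is inactive.
Citrulline is present, so YilB is active.
Mn²⁺ is present, so PexU is active.
No repressor is bound and KosG and YilB and PexU are active, so *nolS* is transcribed.

ON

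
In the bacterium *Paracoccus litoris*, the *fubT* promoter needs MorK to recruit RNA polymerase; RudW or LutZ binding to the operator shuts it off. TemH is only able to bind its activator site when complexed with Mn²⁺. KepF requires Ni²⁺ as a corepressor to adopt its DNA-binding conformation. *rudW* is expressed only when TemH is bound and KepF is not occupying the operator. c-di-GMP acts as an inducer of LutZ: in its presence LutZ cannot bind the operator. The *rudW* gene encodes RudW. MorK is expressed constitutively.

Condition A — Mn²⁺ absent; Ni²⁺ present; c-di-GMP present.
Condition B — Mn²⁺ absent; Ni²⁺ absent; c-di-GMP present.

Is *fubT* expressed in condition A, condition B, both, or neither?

both

Condition A:
Mn²⁺ is absent, so TemH is inactive.
Ni²⁺ is present, so KepF is active.
With repressor KepF bound, *rudW* is not transcribed.
So RudW is not produced.
MorK is produced constitutively and is active.
c-di-GMP is present, so LutZ is inactive.
No repressor is bound and MorK is active, so *fubT* is transcribed.
→ *fubT* is ON in A.
Condition B:
Mn²⁺ is absent, so TemH is inactive.
Ni²⁺ is absent, so KepF is inactive.
Required activator TemH is absent, so *rudW* is not transcribed.
So RudW is not produced.
MorK is produced constitutively and is active.
c-di-GMP is present, so LutZ is inactive.
No repressor is bound and MorK is active, so *fubT* is transcribed.
→ *fubT* is ON in B.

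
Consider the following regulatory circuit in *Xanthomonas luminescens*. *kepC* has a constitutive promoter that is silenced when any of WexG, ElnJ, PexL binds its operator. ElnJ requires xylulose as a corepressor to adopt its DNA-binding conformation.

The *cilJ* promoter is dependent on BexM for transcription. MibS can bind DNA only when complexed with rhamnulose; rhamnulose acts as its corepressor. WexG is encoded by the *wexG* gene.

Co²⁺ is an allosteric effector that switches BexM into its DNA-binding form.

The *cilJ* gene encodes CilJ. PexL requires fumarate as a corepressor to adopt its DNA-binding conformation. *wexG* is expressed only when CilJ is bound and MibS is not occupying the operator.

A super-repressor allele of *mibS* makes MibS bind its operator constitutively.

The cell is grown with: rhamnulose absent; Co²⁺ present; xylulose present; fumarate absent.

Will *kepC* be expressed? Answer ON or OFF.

OFF

MibS is constitutively active in this strain.
Co²⁺ is present, so BexM is active.
No repressor is bound and BexM is active, so *cilJ* is transcribed.
So CilJ is produced and active.
With repressor MibS bound, *wexG* is not transcribed.
So WexG is not produced.
Xylulose is present, so ElnJ is active.
Fumarate is absent, so PexL is inactive.
With repressor ElnJ bound, *kepC* is not transcribed.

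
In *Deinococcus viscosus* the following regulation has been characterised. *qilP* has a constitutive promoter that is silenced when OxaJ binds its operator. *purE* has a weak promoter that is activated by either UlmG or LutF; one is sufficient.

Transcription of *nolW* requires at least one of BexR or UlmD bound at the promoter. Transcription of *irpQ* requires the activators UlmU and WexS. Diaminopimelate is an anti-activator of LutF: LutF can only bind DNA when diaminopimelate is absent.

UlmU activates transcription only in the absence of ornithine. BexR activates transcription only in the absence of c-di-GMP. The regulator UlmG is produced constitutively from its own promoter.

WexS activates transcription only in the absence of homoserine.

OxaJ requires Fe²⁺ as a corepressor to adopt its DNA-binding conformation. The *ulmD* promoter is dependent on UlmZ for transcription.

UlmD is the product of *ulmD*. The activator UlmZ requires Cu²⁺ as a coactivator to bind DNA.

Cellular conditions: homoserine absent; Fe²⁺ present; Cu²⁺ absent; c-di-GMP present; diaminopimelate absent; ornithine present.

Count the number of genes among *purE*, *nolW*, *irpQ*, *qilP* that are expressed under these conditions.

1

UlmG is produced constitutively and is active.
Diaminopimelate is absent, so LutF is active.
Activator UlmG is present, so *purE* is transcribed.
→ *purE* is ON.
c-di-GMP is present, so BexR is inactive.
Cu²⁺ is absent, so UlmZ is inactive.
Required activator UlmZ is absent, so *ulmD* is not transcribed.
So UlmD is not produced.
No activator is available at the *nolW* promoter, so *nolW* is not transcribed.
→ *nolW* is OFF.
Ornithine is present, so UlmU is inactive.
Homoserine is absent, so WexS is active.
Required activator UlmU is absent, so *irpQ* is not transcribed.
→ *irpQ* is OFF.
Fe²⁺ is present, so OxaJ is active.
With repressor OxaJ bound, *qilP* is not transcribed.
→ *qilP* is OFF.
1 of the 4 genes is transcribed.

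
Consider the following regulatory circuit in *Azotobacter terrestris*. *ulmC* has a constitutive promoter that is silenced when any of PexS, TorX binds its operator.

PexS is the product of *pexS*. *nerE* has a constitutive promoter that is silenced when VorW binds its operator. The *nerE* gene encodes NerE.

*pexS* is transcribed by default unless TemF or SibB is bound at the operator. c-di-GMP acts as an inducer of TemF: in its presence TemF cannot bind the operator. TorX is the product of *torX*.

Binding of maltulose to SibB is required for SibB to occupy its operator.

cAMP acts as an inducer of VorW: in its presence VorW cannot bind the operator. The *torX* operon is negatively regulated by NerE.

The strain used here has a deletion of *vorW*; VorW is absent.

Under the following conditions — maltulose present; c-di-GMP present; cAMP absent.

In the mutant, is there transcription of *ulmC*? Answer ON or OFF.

ON

c-di-GMP is present, so TemF is inactive.
Maltulose is present, so SibB is active.
With repressor SibB bound, *pexS* is not transcribed.
So PexS is not produced.
VorW is non-functional in this strain, so it has no effect.
With no repressor bound, *nerE* is transcribed.
So NerE is produced and active.
With repressor NerE bound, *torX* is not transcribed.
So TorX is not produced.
With no repressor bound, *ulmC* is transcribed.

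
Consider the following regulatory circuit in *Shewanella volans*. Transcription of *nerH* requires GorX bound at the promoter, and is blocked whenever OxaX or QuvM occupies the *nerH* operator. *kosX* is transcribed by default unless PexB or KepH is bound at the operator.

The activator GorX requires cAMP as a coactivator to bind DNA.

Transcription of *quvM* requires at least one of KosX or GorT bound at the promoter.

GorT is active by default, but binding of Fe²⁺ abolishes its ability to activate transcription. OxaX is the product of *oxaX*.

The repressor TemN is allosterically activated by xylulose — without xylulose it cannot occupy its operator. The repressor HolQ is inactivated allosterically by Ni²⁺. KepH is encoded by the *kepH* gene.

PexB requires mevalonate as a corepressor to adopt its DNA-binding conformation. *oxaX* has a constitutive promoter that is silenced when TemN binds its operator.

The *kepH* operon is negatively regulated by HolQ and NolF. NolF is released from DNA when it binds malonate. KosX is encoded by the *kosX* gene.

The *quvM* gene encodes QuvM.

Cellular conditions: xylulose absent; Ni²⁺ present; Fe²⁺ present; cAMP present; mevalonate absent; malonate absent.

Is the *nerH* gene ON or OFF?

Xylulose is absent, so TemN is inactive.
With no repressor bound, *oxaX* is transcribed.
So OxaX is produced and active.
Mevalonate is absent, so PexB is inactive.
Ni²⁺ is present, so HolQ is inactive.
Malonate is absent, so NolF is active.
With repressor NolF bound, *kepH* is not transcribed.
So KepH is not produced.
With no repressor bound, *kosX* is transcribed.
So KosX is produced and active.
Fe²⁺ is present, so GorT is inactive.
Activator KosX is present, so *quvM* is transcribed.
So QuvM is produced and active.
cAMP is present, so GorX is active.
With repressor OxaX bound, *nerH* is not transcribed.

OFF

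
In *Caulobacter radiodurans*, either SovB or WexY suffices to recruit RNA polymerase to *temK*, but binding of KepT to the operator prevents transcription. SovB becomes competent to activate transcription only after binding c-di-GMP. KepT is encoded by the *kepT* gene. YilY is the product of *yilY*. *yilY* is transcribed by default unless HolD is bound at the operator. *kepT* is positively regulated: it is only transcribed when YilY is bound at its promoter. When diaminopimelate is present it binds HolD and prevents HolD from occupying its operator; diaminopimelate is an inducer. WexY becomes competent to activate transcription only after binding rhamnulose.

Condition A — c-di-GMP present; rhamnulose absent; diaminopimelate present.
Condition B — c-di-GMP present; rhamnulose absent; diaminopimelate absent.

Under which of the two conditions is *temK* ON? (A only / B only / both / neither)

B only

Condition A:
c-di-GMP is present, so SovB is active.
Rhamnulose is absent, so WexY is inactive.
Diaminopimelate is present, so HolD is inactive.
With no repressor bound, *yilY* is transcribed.
So YilY is produced and active.
No repressor is bound and YilY is active, so *kepT* is transcribed.
So KepT is produced and active.
With repressor KepT bound, *temK* is not transcribed.
→ *temK* is OFF in A.
Condition B:
c-di-GMP is present, so SovB is active.
Rhamnulose is absent, so WexY is inactive.
Diaminopimelate is absent, so HolD is active.
With repressor HolD bound, *yilY* is not transcribed.
So YilY is not produced.
Required activator YilY is absent, so *kepT* is not transcribed.
So KepT is not produced.
Activator SovB is present, so *temK* is transcribed.
→ *temK* is ON in B.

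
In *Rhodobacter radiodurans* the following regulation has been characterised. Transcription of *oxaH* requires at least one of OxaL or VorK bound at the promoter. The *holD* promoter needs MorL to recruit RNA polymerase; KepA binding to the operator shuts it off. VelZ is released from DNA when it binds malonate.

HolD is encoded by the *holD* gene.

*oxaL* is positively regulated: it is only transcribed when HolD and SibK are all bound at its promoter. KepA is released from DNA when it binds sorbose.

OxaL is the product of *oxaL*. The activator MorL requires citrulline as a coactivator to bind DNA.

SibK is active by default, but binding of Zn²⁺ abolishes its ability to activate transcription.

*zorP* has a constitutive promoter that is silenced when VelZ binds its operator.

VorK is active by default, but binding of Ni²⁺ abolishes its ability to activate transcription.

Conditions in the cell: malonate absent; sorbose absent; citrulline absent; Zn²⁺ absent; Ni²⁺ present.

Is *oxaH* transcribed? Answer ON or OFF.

Citrulline is absent, so MorL is inactive.
Sorbose is absent, so KepA is active.
With repressor KepA bound, *holD* is not transcribed.
So HolD is not produced.
Zn²⁺ is absent, so SibK is active.
Required activator HolD is absent, so *oxaL* is not transcribed.
So OxaL is not produced.
Ni²⁺ is present, so VorK is inactive.
No activator is available at the *oxaH* promoter, so *oxaH* is not transcribed.

OFF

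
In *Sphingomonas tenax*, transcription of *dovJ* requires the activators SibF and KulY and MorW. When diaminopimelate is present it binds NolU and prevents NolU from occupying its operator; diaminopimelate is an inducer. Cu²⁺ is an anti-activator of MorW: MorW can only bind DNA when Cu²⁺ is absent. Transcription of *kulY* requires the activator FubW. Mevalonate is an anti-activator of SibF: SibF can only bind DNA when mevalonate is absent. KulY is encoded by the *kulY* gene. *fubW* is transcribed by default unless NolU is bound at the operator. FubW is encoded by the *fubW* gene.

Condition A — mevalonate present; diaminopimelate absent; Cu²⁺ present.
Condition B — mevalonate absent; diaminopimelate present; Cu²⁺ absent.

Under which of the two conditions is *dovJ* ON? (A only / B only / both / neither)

Condition A:
Mevalonate is present, so SibF is inactive.
Diaminopimelate is absent, so NolU is active.
With repressor NolU bound, *fubW* is not transcribed.
So FubW is not produced.
Required activator FubW is absent, so *kulY* is not transcribed.
So KulY is not produced.
Cu²⁺ is present, so MorW is inactive.
Required activator SibF is absent, so *dovJ* is not transcribed.
→ *dovJ* is OFF in A.
Condition B:
Mevalonate is absent, so SibF is active.
Diaminopimelate is present, so NolU is inactive.
With no repressor bound, *fubW* is transcribed.
So FubW is produced and active.
No repressor is bound and FubW is active, so *kulY* is transcribed.
So KulY is produced and active.
Cu²⁺ is absent, so MorW is active.
No repressor is bound and SibF and KulY and MorW are active, so *dovJ* is transcribed.
→ *dovJ* is ON in B.

B only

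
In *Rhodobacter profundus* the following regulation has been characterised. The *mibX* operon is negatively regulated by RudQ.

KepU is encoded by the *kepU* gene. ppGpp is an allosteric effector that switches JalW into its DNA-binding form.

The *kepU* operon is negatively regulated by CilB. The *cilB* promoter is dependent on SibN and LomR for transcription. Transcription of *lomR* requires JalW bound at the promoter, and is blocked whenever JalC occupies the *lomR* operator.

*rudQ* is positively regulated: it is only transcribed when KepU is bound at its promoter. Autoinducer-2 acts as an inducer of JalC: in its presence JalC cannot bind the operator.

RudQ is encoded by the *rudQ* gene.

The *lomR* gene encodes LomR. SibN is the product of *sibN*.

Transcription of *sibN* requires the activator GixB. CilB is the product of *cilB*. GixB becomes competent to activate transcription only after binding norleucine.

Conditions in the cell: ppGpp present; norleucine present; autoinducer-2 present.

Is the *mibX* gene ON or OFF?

Norleucine is present, so GixB is active.
No repressor is bound and GixB is active, so *sibN* is transcribed.
So SibN is produced and active.
Autoinducer-2 is present, so JalC is inactive.
ppGpp is present, so JalW is active.
No repressor is bound and JalW is active, so *lomR* is transcribed.
So LomR is produced and active.
No repressor is bound and SibN and LomR are active, so *cilB* is transcribed.
So CilB is produced and active.
With repressor CilB bound, *kepU* is not transcribed.
So KepU is not produced.
Required activator KepU is absent, so *rudQ* is not transcribed.
So RudQ is not produced.
With no repressor bound, *mibX* is transcribed.

ON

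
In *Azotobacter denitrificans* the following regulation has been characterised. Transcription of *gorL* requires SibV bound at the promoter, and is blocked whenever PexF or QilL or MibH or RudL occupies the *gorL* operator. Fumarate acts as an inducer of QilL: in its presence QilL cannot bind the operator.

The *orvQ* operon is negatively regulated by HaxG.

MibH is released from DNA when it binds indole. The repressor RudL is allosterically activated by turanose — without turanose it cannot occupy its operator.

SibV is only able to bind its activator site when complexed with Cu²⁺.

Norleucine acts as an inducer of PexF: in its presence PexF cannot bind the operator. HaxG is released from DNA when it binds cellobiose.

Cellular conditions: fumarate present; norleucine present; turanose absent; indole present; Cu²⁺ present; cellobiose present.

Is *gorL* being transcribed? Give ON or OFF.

ON

Norleucine is present, so PexF is inactive.
Cu²⁺ is present, so SibV is active.
Fumarate is present, so QilL is inactive.
Indole is present, so MibH is inactive.
Turanose is absent, so RudL is inactive.
No repressor is bound and SibV is active, so *gorL* is transcribed.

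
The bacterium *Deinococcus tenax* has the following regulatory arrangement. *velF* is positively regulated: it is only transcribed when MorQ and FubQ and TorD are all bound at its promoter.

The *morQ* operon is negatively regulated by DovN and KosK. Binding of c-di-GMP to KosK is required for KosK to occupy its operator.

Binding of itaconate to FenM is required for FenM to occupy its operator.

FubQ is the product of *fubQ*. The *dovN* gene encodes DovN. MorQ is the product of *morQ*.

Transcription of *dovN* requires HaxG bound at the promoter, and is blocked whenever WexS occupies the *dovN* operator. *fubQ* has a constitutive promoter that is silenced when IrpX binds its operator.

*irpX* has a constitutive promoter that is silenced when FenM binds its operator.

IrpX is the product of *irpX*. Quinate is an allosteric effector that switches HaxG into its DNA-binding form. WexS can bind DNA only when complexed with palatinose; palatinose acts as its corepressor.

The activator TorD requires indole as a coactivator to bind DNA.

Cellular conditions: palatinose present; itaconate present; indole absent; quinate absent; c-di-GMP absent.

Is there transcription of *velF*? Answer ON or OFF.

Palatinose is present, so WexS is active.
Quinate is absent, so HaxG is inactive.
With repressor WexS bound, *dovN* is not transcribed.
So DovN is not produced.
c-di-GMP is absent, so KosK is inactive.
With no repressor bound, *morQ* is transcribed.
So MorQ is produced and active.
Itaconate is present, so FenM is active.
With repressor FenM bound, *irpX* is not transcribed.
So IrpX is not produced.
With no repressor bound, *fubQ* is transcribed.
So FubQ is produced and active.
Indole is absent, so TorD is inactive.
Required activator TorD is absent, so *velF* is not transcribed.

OFF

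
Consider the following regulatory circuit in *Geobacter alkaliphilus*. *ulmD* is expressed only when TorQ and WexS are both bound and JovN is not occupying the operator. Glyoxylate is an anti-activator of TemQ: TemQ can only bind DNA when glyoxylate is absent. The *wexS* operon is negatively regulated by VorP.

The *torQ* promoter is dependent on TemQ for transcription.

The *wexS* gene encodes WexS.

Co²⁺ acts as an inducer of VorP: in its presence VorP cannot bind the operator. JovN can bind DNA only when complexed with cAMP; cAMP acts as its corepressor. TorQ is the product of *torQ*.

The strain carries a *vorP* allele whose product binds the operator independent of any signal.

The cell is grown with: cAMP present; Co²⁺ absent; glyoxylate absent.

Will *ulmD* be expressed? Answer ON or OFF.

Glyoxylate is absent, so TemQ is active.
No repressor is bound and TemQ is active, so *torQ* is transcribed.
So TorQ is produced and active.
cAMP is present, so JovN is active.
VorP is constitutively active in this strain.
With repressor VorP bound, *wexS* is not transcribed.
So WexS is not produced.
With repressor JovN bound, *ulmD* is not transcribed.

OFF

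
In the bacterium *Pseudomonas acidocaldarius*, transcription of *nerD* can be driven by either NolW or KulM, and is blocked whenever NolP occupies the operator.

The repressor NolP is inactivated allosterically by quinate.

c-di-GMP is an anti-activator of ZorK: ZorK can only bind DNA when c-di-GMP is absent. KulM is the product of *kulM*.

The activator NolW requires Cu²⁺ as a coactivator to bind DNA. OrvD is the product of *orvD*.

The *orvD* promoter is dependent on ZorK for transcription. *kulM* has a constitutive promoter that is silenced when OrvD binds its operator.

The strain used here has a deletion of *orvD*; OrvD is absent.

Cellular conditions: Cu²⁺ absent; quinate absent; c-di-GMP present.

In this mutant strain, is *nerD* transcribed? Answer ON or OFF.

Quinate is absent, so NolP is active.
Cu²⁺ is absent, so NolW is inactive.
OrvD is non-functional in this strain, so it has no effect.
With no repressor bound, *kulM* is transcribed.
So KulM is produced and active.
With repressor NolP bound, *nerD* is not transcribed.

OFF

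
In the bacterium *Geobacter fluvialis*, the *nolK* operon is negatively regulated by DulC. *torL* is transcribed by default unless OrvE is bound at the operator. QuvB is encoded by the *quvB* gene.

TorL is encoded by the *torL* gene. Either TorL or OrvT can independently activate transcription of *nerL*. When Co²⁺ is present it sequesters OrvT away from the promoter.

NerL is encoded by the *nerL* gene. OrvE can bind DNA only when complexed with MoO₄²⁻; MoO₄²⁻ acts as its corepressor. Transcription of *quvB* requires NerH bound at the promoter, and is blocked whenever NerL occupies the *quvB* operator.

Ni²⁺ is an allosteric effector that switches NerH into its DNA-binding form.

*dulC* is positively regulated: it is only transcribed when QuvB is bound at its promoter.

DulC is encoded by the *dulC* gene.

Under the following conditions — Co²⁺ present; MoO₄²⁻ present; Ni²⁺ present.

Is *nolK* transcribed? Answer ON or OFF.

OFF

MoO₄²⁻ is present, so OrvE is active.
With repressor OrvE bound, *torL* is not transcribed.
So TorL is not produced.
Co²⁺ is present, so OrvT is inactive.
No activator is available at the *nerL* promoter, so *nerL* is not transcribed.
So NerL is not produced.
Ni²⁺ is present, so NerH is active.
No repressor is bound and NerH is active, so *quvB* is transcribed.
So QuvB is produced and active.
No repressor is bound and QuvB is active, so *dulC* is transcribed.
So DulC is produced and active.
With repressor DulC bound, *nolK* is not transcribed.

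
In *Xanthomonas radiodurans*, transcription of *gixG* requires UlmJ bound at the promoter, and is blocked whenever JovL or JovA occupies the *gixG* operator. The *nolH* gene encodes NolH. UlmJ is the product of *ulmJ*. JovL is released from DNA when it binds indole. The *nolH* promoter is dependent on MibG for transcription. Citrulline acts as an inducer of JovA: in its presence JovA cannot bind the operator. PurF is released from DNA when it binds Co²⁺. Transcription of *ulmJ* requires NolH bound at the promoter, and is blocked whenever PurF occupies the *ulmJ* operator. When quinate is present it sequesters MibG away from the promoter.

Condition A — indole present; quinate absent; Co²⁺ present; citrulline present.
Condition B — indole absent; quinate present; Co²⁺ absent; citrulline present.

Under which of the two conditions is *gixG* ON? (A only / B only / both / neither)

Condition A:
Indole is present, so JovL is inactive.
Quinate is absent, so MibG is active.
No repressor is bound and MibG is active, so *nolH* is transcribed.
So NolH is produced and active.
Co²⁺ is present, so PurF is inactive.
No repressor is bound and NolH is active, so *ulmJ* is transcribed.
So UlmJ is produced and active.
Citrulline is present, so JovA is inactive.
No repressor is bound and UlmJ is active, so *gixG* is transcribed.
→ *gixG* is ON in A.
Condition B:
Indole is absent, so JovL is active.
Quinate is present, so MibG is inactive.
Required activator MibG is absent, so *nolH* is not transcribed.
So NolH is not produced.
Co²⁺ is absent, so PurF is active.
With repressor PurF bound, *ulmJ* is not transcribed.
So UlmJ is not produced.
Citrulline is present, so JovA is inactive.
With repressor JovL bound, *gixG* is not transcribed.
→ *gixG* is OFF in B.

A only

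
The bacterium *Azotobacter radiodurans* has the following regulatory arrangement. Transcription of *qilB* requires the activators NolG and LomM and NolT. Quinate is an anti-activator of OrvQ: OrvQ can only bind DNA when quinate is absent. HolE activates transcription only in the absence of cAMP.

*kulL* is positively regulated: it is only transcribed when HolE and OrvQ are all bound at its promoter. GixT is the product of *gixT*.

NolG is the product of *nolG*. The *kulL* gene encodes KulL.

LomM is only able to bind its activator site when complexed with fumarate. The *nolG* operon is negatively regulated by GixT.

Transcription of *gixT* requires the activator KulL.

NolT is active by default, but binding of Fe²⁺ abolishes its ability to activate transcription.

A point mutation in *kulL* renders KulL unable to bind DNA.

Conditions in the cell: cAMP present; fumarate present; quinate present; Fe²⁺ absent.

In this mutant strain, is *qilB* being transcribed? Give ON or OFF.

ON

KulL is non-functional in this strain, so it has no effect.
Required activator KulL is absent, so *gixT* is not transcribed.
So GixT is not produced.
With no repressor bound, *nolG* is transcribed.
So NolG is produced and active.
Fumarate is present, so LomM is active.
Fe²⁺ is absent, so NolT is active.
No repressor is bound and NolG and LomM and NolT are active, so *qilB* is transcribed.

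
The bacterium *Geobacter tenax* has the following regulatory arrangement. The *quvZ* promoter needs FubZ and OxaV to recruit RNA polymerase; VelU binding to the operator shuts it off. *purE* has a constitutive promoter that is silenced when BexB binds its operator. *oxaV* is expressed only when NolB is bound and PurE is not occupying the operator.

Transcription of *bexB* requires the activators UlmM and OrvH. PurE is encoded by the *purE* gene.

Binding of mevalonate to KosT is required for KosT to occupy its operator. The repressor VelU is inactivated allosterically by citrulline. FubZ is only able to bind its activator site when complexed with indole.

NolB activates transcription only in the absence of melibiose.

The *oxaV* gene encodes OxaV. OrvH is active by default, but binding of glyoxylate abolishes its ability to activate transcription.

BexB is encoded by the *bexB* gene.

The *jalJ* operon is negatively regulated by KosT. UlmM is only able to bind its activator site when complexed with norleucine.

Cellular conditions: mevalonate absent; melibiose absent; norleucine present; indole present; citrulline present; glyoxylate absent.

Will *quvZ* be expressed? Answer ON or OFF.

Indole is present, so FubZ is active.
Citrulline is present, so VelU is inactive.
Norleucine is present, so UlmM is active.
Glyoxylate is absent, so OrvH is active.
No repressor is bound and UlmM and OrvH are active, so *bexB* is transcribed.
So BexB is produced and active.
With repressor BexB bound, *purE* is not transcribed.
So PurE is not produced.
Melibiose is absent, so NolB is active.
No repressor is bound and NolB is active, so *oxaV* is transcribed.
So OxaV is produced and active.
No repressor is bound and FubZ and OxaV are active, so *quvZ* is transcribed.

ON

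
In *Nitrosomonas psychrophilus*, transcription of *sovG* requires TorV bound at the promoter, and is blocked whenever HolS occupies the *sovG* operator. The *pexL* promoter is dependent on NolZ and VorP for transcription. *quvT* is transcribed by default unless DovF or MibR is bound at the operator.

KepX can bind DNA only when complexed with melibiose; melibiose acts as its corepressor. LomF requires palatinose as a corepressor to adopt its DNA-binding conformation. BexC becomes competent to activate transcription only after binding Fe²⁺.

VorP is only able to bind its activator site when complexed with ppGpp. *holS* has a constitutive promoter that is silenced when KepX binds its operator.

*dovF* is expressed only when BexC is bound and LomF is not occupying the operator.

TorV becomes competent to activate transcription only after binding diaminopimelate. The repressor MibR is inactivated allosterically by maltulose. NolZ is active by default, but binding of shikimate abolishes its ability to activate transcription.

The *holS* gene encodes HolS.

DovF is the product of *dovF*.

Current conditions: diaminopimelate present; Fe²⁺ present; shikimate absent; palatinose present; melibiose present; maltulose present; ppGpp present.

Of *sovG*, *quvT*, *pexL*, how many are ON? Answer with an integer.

Melibiose is present, so KepX is active.
With repressor KepX bound, *holS* is not transcribed.
So HolS is not produced.
Diaminopimelate is present, so TorV is active.
No repressor is bound and TorV is active, so *sovG* is transcribed.
→ *sovG* is ON.
Palatinose is present, so LomF is active.
Fe²⁺ is present, so BexC is active.
With repressor LomF bound, *dovF* is not transcribed.
So DovF is not produced.
Maltulose is present, so MibR is inactive.
With no repressor bound, *quvT* is transcribed.
→ *quvT* is ON.
Shikimate is absent, so NolZ is active.
ppGpp is present, so VorP is active.
No repressor is bound and NolZ and VorP are active, so *pexL* is transcribed.
→ *pexL* is ON.
3 of the 3 genes are transcribed.

3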